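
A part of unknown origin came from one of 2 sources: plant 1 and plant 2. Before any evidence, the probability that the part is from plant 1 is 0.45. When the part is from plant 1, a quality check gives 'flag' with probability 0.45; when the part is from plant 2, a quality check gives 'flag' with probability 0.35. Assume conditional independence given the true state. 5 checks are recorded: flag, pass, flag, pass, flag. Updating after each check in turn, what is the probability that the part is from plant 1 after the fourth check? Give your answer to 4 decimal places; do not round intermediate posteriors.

Apply Bayes' rule sequentially, carrying P(plant 1) forward.
After 'flag': P(plant 1) = 0.45·0.4500 / (0.45·0.4500 + 0.35·0.5500) ≈ 0.5127
After 'pass': P(plant 1) = 0.55·0.5127 / (0.55·0.5127 + 0.65·0.4873) ≈ 0.4709
After 'flag': P(plant 1) = 0.45·0.4709 / (0.45·0.4709 + 0.35·0.5291) ≈ 0.5337
After 'pass': P(plant 1) = 0.55·0.5337 / (0.55·0.5337 + 0.65·0.4663) ≈ 0.4920

0.4920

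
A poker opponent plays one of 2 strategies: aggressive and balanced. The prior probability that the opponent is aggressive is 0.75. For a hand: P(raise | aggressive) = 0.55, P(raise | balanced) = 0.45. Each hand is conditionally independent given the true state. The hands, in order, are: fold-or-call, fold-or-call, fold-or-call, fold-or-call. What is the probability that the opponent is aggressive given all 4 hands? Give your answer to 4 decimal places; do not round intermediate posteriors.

Each posterior becomes the prior for the next update.
After 'fold-or-call': P(aggressive) = 0.45·0.7500 / (0.45·0.7500 + 0.55·0.2500) ≈ 0.7105
After 'fold-or-call': P(aggressive) = 0.45·0.7105 / (0.45·0.7105 + 0.55·0.2895) ≈ 0.6676
After 'fold-or-call': P(aggressive) = 0.45·0.6676 / (0.45·0.6676 + 0.55·0.3324) ≈ 0.6217
After 'fold-or-call': P(aggressive) = 0.45·0.6217 / (0.45·0.6217 + 0.55·0.3783) ≈ 0.5734

0.5734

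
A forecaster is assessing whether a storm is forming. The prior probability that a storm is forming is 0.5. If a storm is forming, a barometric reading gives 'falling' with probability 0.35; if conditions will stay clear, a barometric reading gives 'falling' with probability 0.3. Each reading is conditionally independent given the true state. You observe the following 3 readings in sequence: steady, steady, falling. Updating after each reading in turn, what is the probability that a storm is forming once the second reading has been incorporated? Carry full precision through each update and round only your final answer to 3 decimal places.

After 'steady': P(storm) = 0.65·0.5000 / (0.65·0.5000 + 0.7·0.5000) ≈ 0.4815
After 'steady': P(storm) = 0.65·0.4815 / (0.65·0.4815 + 0.7·0.5185) ≈ 0.4630

0.463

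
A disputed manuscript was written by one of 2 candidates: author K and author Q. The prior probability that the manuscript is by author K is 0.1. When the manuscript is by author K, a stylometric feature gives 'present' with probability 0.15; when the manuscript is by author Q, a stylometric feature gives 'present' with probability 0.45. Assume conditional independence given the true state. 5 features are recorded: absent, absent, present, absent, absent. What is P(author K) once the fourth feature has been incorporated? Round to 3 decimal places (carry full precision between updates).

After 'absent': P(author K) = 0.85·0.1000 / (0.85·0.1000 + 0.55·0.9000) ≈ 0.1466
After 'absent': P(author K) = 0.85·0.1466 / (0.85·0.1466 + 0.55·0.8534) ≈ 0.2097
After 'present': P(author K) = 0.15·0.2097 / (0.15·0.2097 + 0.45·0.7903) ≈ 0.0813
After 'absent': P(author K) = 0.85·0.0813 / (0.85·0.0813 + 0.55·0.9187) ≈ 0.1203

0.120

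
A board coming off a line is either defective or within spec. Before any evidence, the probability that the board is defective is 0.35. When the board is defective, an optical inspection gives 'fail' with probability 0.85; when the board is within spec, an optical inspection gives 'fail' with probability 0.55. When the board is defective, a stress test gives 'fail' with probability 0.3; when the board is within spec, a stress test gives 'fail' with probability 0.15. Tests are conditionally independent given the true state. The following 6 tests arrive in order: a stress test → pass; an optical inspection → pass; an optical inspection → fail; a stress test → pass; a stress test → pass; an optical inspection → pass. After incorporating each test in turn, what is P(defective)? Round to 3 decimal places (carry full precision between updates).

0.049

After a stress test='pass': P(defective) = 0.7·0.3500 / (0.7·0.3500 + 0.85·0.6500) ≈ 0.3072
After an optical inspection='pass': P(defective) = 0.15·0.3072 / (0.15·0.3072 + 0.45·0.6928) ≈ 0.1288
After an optical inspection='fail': P(defective) = 0.85·0.1288 / (0.85·0.1288 + 0.55·0.8712) ≈ 0.1860
After a stress test='pass': P(defective) = 0.7·0.1860 / (0.7·0.1860 + 0.85·0.8140) ≈ 0.1583
After a stress test='pass': P(defective) = 0.7·0.1583 / (0.7·0.1583 + 0.85·0.8417) ≈ 0.1341
After an optical inspection='pass': P(defective) = 0.15·0.1341 / (0.15·0.1341 + 0.45·0.8659) ≈ 0.0491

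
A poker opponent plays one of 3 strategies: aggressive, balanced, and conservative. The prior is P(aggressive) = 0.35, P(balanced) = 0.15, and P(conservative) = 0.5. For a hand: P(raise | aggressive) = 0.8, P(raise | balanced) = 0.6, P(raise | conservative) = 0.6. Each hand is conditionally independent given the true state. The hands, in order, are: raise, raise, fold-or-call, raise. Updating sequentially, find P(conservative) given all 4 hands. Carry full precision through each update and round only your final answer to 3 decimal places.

Apply Bayes' rule sequentially, carrying P(conservative) forward.
After 'raise': normaliser = 0.8·0.3500 + 0.6·0.1500 + 0.6·0.5000; P(aggressive) ≈ 0.4179, P(balanced) ≈ 0.1343, P(conservative) ≈ 0.4478
After 'raise': normaliser = 0.8·0.4179 + 0.6·0.1343 + 0.6·0.4478; P(aggressive) ≈ 0.4891, P(balanced) ≈ 0.1179, P(conservative) ≈ 0.3930
After 'fold-or-call': normaliser = 0.2·0.4891 + 0.4·0.1179 + 0.4·0.3930; P(aggressive) ≈ 0.3237, P(balanced) ≈ 0.1561, P(conservative) ≈ 0.5202
After 'raise': normaliser = 0.8·0.3237 + 0.6·0.1561 + 0.6·0.5202; P(aggressive) ≈ 0.3896, P(balanced) ≈ 0.1409, P(conservative) ≈ 0.4696

0.470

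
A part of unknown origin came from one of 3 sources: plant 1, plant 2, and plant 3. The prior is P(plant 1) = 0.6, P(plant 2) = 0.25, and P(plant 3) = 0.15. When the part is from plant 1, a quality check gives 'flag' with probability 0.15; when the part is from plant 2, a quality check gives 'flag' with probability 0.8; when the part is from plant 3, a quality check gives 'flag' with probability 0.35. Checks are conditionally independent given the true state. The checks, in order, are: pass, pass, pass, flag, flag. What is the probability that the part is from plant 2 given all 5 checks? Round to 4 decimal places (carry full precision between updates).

0.0876

Apply Bayes' rule sequentially, carrying P(plant 2) forward.
After 'pass': normaliser = 0.85·0.6000 + 0.2·0.2500 + 0.65·0.1500; P(plant 1) ≈ 0.7757, P(plant 2) ≈ 0.0760, P(plant 3) ≈ 0.1483
After 'pass': normaliser = 0.85·0.7757 + 0.2·0.0760 + 0.65·0.1483; P(plant 1) ≈ 0.8552, P(plant 2) ≈ 0.0197, P(plant 3) ≈ 0.1250
After 'pass': normaliser = 0.85·0.8552 + 0.2·0.0197 + 0.65·0.1250; P(plant 1) ≈ 0.8951, P(plant 2) ≈ 0.0049, P(plant 3) ≈ 0.1001
After 'flag': normaliser = 0.15·0.8951 + 0.8·0.0049 + 0.35·0.1001; P(plant 1) ≈ 0.7753, P(plant 2) ≈ 0.0224, P(plant 3) ≈ 0.2022
After 'flag': normaliser = 0.15·0.7753 + 0.8·0.0224 + 0.35·0.2022; P(plant 1) ≈ 0.5672, P(plant 2) ≈ 0.0876, P(plant 3) ≈ 0.3452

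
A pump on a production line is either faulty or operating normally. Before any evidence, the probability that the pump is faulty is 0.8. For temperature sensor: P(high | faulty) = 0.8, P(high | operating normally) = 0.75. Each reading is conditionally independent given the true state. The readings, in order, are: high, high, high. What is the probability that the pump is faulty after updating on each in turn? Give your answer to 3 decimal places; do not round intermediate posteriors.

Each posterior becomes the prior for the next update.
After 'high': P(faulty) = 0.8·0.8000 / (0.8·0.8000 + 0.75·0.2000) ≈ 0.8101
After 'high': P(faulty) = 0.8·0.8101 / (0.8·0.8101 + 0.75·0.1899) ≈ 0.8199
After 'high': P(faulty) = 0.8·0.8199 / (0.8·0.8199 + 0.75·0.1801) ≈ 0.8292

0.829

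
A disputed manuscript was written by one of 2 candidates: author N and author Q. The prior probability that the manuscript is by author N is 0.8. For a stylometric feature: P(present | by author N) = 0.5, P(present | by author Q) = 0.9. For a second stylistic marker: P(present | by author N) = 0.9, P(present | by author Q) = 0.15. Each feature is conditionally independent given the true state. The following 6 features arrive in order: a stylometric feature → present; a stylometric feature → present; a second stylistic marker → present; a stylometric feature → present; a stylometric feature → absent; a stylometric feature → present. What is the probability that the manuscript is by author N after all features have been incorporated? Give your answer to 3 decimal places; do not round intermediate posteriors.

Each posterior becomes the prior for the next update.
After a stylometric feature='present': P(author N) = 0.5·0.8000 / (0.5·0.8000 + 0.9·0.2000) ≈ 0.6897
After a stylometric feature='present': P(author N) = 0.5·0.6897 / (0.5·0.6897 + 0.9·0.3103) ≈ 0.5525
After a second stylistic marker='present': P(author N) = 0.9·0.5525 / (0.9·0.5525 + 0.15·0.4475) ≈ 0.8811
After a stylometric feature='present': P(author N) = 0.5·0.8811 / (0.5·0.8811 + 0.9·0.1189) ≈ 0.8045
After a stylometric feature='absent': P(author N) = 0.5·0.8045 / (0.5·0.8045 + 0.1·0.1955) ≈ 0.9537
After a stylometric feature='present': P(author N) = 0.5·0.9537 / (0.5·0.9537 + 0.9·0.0463) ≈ 0.9196

0.920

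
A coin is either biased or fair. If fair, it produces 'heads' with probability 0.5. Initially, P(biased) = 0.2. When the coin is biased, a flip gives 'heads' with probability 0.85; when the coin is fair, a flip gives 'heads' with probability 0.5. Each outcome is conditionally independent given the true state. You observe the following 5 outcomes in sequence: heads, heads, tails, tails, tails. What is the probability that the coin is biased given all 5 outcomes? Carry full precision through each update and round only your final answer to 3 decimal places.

After 'heads': P(biased) = 0.85·0.2000 / (0.85·0.2000 + 0.5·0.8000) ≈ 0.2982
After 'heads': P(biased) = 0.85·0.2982 / (0.85·0.2982 + 0.5·0.7018) ≈ 0.4194
After 'tails': P(biased) = 0.15·0.4194 / (0.15·0.4194 + 0.5·0.5806) ≈ 0.1781
After 'tails': P(biased) = 0.15·0.1781 / (0.15·0.1781 + 0.5·0.8219) ≈ 0.0611
After 'tails': P(biased) = 0.15·0.0611 / (0.15·0.0611 + 0.5·0.9389) ≈ 0.0191

0.019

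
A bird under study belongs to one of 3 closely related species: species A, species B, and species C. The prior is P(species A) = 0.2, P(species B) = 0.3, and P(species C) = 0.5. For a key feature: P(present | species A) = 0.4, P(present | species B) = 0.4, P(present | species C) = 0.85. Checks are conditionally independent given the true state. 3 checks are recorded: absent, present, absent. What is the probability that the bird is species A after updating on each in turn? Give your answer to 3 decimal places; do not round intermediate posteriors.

0.353

After 'absent': normaliser = 0.6·0.2000 + 0.6·0.3000 + 0.15·0.5000; P(species A) ≈ 0.3200, P(species B) ≈ 0.4800, P(species C) ≈ 0.2000
After 'present': normaliser = 0.4·0.3200 + 0.4·0.4800 + 0.85·0.2000; P(species A) ≈ 0.2612, P(species B) ≈ 0.3918, P(species C) ≈ 0.3469
After 'absent': normaliser = 0.6·0.2612 + 0.6·0.3918 + 0.15·0.3469; P(species A) ≈ 0.3531, P(species B) ≈ 0.5297, P(species C) ≈ 0.1172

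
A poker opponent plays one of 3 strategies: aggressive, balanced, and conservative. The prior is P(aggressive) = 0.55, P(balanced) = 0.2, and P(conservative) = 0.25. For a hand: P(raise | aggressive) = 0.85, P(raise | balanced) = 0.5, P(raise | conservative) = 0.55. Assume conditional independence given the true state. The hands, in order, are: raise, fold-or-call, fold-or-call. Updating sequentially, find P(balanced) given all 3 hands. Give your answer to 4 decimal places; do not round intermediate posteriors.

0.3946

After 'raise': normaliser = 0.85·0.5500 + 0.5·0.2000 + 0.55·0.2500; P(aggressive) ≈ 0.6631, P(balanced) ≈ 0.1418, P(conservative) ≈ 0.1950
After 'fold-or-call': normaliser = 0.15·0.6631 + 0.5·0.1418 + 0.45·0.1950; P(aggressive) ≈ 0.3853, P(balanced) ≈ 0.2747, P(conservative) ≈ 0.3400
After 'fold-or-call': normaliser = 0.15·0.3853 + 0.5·0.2747 + 0.45·0.3400; P(aggressive) ≈ 0.1660, P(balanced) ≈ 0.3946, P(conservative) ≈ 0.4394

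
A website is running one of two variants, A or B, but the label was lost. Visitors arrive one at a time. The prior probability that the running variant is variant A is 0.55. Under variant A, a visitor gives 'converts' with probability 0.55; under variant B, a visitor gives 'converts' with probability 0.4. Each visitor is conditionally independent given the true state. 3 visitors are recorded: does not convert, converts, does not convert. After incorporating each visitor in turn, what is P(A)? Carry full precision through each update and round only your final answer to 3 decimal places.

Apply Bayes' rule sequentially, carrying P(A) forward.
After 'does not convert': P(A) = 0.45·0.5500 / (0.45·0.5500 + 0.6·0.4500) ≈ 0.4783
After 'converts': P(A) = 0.55·0.4783 / (0.55·0.4783 + 0.4·0.5217) ≈ 0.5576
After 'does not convert': P(A) = 0.45·0.5576 / (0.45·0.5576 + 0.6·0.4424) ≈ 0.4859

0.486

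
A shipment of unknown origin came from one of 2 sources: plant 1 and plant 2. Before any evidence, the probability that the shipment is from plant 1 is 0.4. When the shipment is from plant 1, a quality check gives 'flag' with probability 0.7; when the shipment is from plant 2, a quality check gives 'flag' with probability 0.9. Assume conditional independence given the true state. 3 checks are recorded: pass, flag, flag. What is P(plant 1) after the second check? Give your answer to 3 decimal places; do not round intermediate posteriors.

0.609

After 'pass': P(plant 1) = 0.3·0.4000 / (0.3·0.4000 + 0.1·0.6000) ≈ 0.6667
After 'flag': P(plant 1) = 0.7·0.6667 / (0.7·0.6667 + 0.9·0.3333) ≈ 0.6087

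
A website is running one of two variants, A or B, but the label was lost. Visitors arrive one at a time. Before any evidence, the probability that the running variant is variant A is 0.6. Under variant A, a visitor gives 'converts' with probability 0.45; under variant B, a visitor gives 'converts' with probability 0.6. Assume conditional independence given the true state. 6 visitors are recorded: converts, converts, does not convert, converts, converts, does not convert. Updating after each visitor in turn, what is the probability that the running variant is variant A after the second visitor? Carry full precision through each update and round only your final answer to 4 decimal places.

0.4576

After 'converts': P(A) = 0.45·0.6000 / (0.45·0.6000 + 0.6·0.4000) ≈ 0.5294
After 'converts': P(A) = 0.45·0.5294 / (0.45·0.5294 + 0.6·0.4706) ≈ 0.4576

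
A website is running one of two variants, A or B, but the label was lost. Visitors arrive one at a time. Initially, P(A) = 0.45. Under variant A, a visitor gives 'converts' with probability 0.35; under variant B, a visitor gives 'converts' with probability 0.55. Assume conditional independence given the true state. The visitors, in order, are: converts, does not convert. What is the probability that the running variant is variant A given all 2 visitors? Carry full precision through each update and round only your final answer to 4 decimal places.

0.4292

After 'converts': P(A) = 0.35·0.4500 / (0.35·0.4500 + 0.55·0.5500) ≈ 0.3424
After 'does not convert': P(A) = 0.65·0.3424 / (0.65·0.3424 + 0.45·0.6576) ≈ 0.4292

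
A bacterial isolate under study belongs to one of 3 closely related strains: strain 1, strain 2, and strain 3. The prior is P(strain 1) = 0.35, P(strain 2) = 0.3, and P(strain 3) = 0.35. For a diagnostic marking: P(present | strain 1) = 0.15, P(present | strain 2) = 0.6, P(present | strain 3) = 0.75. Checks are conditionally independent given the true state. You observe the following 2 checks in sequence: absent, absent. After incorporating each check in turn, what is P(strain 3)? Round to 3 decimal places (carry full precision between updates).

After 'absent': normaliser = 0.85·0.3500 + 0.4·0.3000 + 0.25·0.3500; P(strain 1) ≈ 0.5891, P(strain 2) ≈ 0.2376, P(strain 3) ≈ 0.1733
After 'absent': normaliser = 0.85·0.5891 + 0.4·0.2376 + 0.25·0.1733; P(strain 1) ≈ 0.7835, P(strain 2) ≈ 0.1487, P(strain 3) ≈ 0.0678

0.068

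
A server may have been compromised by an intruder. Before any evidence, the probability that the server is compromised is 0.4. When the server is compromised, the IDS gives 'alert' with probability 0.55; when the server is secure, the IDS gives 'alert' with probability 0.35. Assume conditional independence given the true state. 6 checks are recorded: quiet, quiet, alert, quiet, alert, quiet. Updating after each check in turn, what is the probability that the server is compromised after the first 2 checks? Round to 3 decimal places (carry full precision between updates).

0.242

After 'quiet': P(compromised) = 0.45·0.4000 / (0.45·0.4000 + 0.65·0.6000) ≈ 0.3158
After 'quiet': P(compromised) = 0.45·0.3158 / (0.45·0.3158 + 0.65·0.6842) ≈ 0.2422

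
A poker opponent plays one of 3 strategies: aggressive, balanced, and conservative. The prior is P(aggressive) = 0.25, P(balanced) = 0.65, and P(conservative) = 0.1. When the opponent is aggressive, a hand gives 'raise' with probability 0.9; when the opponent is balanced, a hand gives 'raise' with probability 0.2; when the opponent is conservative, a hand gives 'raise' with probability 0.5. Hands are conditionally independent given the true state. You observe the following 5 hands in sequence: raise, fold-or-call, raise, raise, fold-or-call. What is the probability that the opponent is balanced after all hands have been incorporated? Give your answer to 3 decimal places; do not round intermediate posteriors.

0.402

Each posterior becomes the prior for the next update.
After 'raise': normaliser = 0.9·0.2500 + 0.2·0.6500 + 0.5·0.1000; P(aggressive) ≈ 0.5556, P(balanced) ≈ 0.3210, P(conservative) ≈ 0.1235
After 'fold-or-call': normaliser = 0.1·0.5556 + 0.8·0.3210 + 0.5·0.1235; P(aggressive) ≈ 0.1485, P(balanced) ≈ 0.6865, P(conservative) ≈ 0.1650
After 'raise': normaliser = 0.9·0.1485 + 0.2·0.6865 + 0.5·0.1650; P(aggressive) ≈ 0.3782, P(balanced) ≈ 0.3884, P(conservative) ≈ 0.2334
After 'raise': normaliser = 0.9·0.3782 + 0.2·0.3884 + 0.5·0.2334; P(aggressive) ≈ 0.6365, P(balanced) ≈ 0.1453, P(conservative) ≈ 0.2183
After 'fold-or-call': normaliser = 0.1·0.6365 + 0.8·0.1453 + 0.5·0.2183; P(aggressive) ≈ 0.2202, P(balanced) ≈ 0.4022, P(conservative) ≈ 0.3776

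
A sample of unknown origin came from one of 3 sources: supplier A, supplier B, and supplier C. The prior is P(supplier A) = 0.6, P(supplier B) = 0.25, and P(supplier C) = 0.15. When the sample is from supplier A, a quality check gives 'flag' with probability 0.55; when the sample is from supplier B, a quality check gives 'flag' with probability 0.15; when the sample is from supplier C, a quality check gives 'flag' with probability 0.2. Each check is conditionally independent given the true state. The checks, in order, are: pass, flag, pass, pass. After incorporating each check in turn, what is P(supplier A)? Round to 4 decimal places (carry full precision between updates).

0.4392

Apply Bayes' rule sequentially, carrying P(supplier A) forward.
After 'pass': normaliser = 0.45·0.6000 + 0.85·0.2500 + 0.8·0.1500; P(supplier A) ≈ 0.4481, P(supplier B) ≈ 0.3527, P(supplier C) ≈ 0.1992
After 'flag': normaliser = 0.55·0.4481 + 0.15·0.3527 + 0.2·0.1992; P(supplier A) ≈ 0.7266, P(supplier B) ≈ 0.1560, P(supplier C) ≈ 0.1174
After 'pass': normaliser = 0.45·0.7266 + 0.85·0.1560 + 0.8·0.1174; P(supplier A) ≈ 0.5908, P(supplier B) ≈ 0.2395, P(supplier C) ≈ 0.1697
After 'pass': normaliser = 0.45·0.5908 + 0.85·0.2395 + 0.8·0.1697; P(supplier A) ≈ 0.4392, P(supplier B) ≈ 0.3364, P(supplier C) ≈ 0.2244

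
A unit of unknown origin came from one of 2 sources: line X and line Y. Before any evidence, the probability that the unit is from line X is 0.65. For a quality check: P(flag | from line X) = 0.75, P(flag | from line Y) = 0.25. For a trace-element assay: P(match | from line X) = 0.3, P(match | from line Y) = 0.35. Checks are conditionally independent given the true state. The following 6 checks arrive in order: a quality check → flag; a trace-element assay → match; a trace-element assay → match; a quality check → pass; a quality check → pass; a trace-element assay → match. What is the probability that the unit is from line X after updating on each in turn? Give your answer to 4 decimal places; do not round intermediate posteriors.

0.2805

After a quality check='flag': P(line X) = 0.75·0.6500 / (0.75·0.6500 + 0.25·0.3500) ≈ 0.8478
After a trace-element assay='match': P(line X) = 0.3·0.8478 / (0.3·0.8478 + 0.35·0.1522) ≈ 0.8269
After a trace-element assay='match': P(line X) = 0.3·0.8269 / (0.3·0.8269 + 0.35·0.1731) ≈ 0.8037
After a quality check='pass': P(line X) = 0.25·0.8037 / (0.25·0.8037 + 0.75·0.1963) ≈ 0.5771
After a quality check='pass': P(line X) = 0.25·0.5771 / (0.25·0.5771 + 0.75·0.4229) ≈ 0.3126
After a trace-element assay='match': P(line X) = 0.3·0.3126 / (0.3·0.3126 + 0.35·0.6874) ≈ 0.2805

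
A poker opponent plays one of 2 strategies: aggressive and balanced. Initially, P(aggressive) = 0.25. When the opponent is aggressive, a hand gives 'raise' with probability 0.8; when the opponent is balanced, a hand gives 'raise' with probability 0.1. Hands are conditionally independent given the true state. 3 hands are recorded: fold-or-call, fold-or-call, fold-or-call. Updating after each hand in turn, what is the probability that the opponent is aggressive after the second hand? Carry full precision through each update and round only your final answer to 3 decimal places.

0.016

Apply Bayes' rule sequentially, carrying P(aggressive) forward.
After 'fold-or-call': P(aggressive) = 0.2·0.2500 / (0.2·0.2500 + 0.9·0.7500) ≈ 0.0690
After 'fold-or-call': P(aggressive) = 0.2·0.0690 / (0.2·0.0690 + 0.9·0.9310) ≈ 0.0162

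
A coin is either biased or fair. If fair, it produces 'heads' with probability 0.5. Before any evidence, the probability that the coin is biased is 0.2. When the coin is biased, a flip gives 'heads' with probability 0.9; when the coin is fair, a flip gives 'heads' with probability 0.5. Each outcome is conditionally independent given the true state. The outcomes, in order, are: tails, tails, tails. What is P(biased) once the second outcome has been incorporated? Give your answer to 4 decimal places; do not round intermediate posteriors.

0.0099

After 'tails': P(biased) = 0.1·0.2000 / (0.1·0.2000 + 0.5·0.8000) ≈ 0.0476
After 'tails': P(biased) = 0.1·0.0476 / (0.1·0.0476 + 0.5·0.9524) ≈ 0.0099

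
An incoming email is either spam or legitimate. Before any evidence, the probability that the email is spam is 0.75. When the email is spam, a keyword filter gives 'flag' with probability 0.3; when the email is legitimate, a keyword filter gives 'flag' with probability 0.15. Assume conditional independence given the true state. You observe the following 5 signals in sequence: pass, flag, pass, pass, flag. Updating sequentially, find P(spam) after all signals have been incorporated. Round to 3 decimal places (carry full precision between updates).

0.870

Each posterior becomes the prior for the next update.
After 'pass': P(spam) = 0.7·0.7500 / (0.7·0.7500 + 0.85·0.2500) ≈ 0.7119
After 'flag': P(spam) = 0.3·0.7119 / (0.3·0.7119 + 0.15·0.2881) ≈ 0.8317
After 'pass': P(spam) = 0.7·0.8317 / (0.7·0.8317 + 0.85·0.1683) ≈ 0.8027
After 'pass': P(spam) = 0.7·0.8027 / (0.7·0.8027 + 0.85·0.1973) ≈ 0.7702
After 'flag': P(spam) = 0.3·0.7702 / (0.3·0.7702 + 0.15·0.2298) ≈ 0.8702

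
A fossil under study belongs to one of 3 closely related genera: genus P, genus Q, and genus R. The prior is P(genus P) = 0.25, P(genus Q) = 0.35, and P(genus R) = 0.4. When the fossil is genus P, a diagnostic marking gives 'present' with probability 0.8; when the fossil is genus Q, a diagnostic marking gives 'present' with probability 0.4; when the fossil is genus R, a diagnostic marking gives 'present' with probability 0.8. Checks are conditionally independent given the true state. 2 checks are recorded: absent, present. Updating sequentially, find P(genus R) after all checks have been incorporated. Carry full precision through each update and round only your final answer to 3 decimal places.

After 'absent': normaliser = 0.2·0.2500 + 0.6·0.3500 + 0.2·0.4000; P(genus P) ≈ 0.1471, P(genus Q) ≈ 0.6176, P(genus R) ≈ 0.2353
After 'present': normaliser = 0.8·0.1471 + 0.4·0.6176 + 0.8·0.2353; P(genus P) ≈ 0.2128, P(genus Q) ≈ 0.4468, P(genus R) ≈ 0.3404

0.340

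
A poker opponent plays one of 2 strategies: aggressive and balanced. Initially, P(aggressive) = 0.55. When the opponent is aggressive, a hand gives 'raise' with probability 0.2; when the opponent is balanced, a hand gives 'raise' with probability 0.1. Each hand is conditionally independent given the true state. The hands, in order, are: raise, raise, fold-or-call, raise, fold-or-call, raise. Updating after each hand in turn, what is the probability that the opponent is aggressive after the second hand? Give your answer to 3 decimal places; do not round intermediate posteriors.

After 'raise': P(aggressive) = 0.2·0.5500 / (0.2·0.5500 + 0.1·0.4500) ≈ 0.7097
After 'raise': P(aggressive) = 0.2·0.7097 / (0.2·0.7097 + 0.1·0.2903) ≈ 0.8302

0.830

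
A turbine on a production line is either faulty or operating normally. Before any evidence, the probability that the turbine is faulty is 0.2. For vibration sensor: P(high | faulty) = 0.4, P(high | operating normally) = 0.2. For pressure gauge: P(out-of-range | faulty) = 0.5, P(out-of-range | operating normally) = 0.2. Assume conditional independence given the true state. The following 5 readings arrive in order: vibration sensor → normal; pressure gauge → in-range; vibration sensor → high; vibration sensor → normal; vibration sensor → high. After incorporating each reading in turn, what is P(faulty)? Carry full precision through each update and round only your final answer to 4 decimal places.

After vibration sensor='normal': P(faulty) = 0.6·0.2000 / (0.6·0.2000 + 0.8·0.8000) ≈ 0.1579
After pressure gauge='in-range': P(faulty) = 0.5·0.1579 / (0.5·0.1579 + 0.8·0.8421) ≈ 0.1049
After vibration sensor='high': P(faulty) = 0.4·0.1049 / (0.4·0.1049 + 0.2·0.8951) ≈ 0.1899
After vibration sensor='normal': P(faulty) = 0.6·0.1899 / (0.6·0.1899 + 0.8·0.8101) ≈ 0.1495
After vibration sensor='high': P(faulty) = 0.4·0.1495 / (0.4·0.1495 + 0.2·0.8505) ≈ 0.2601

0.2601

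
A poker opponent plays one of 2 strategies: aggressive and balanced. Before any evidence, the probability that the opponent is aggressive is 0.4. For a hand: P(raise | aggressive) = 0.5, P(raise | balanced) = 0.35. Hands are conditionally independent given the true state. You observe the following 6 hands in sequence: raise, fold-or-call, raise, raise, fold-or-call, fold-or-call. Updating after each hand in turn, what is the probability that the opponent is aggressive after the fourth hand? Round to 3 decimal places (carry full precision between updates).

Apply Bayes' rule sequentially, carrying P(aggressive) forward.
After 'raise': P(aggressive) = 0.5·0.4000 / (0.5·0.4000 + 0.35·0.6000) ≈ 0.4878
After 'fold-or-call': P(aggressive) = 0.5·0.4878 / (0.5·0.4878 + 0.65·0.5122) ≈ 0.4228
After 'raise': P(aggressive) = 0.5·0.4228 / (0.5·0.4228 + 0.35·0.5772) ≈ 0.5114
After 'raise': P(aggressive) = 0.5·0.5114 / (0.5·0.5114 + 0.35·0.4886) ≈ 0.5992

0.599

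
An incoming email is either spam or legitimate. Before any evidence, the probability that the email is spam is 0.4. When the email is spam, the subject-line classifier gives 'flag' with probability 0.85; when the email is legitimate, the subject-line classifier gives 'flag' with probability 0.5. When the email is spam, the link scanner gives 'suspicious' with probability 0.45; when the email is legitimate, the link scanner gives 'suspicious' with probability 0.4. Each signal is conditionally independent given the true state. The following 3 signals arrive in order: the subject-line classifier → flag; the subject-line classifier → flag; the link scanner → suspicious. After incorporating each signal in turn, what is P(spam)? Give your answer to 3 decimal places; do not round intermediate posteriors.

0.684

After the subject-line classifier='flag': P(spam) = 0.85·0.4000 / (0.85·0.4000 + 0.5·0.6000) ≈ 0.5312
After the subject-line classifier='flag': P(spam) = 0.85·0.5312 / (0.85·0.5312 + 0.5·0.4688) ≈ 0.6583
After the link scanner='suspicious': P(spam) = 0.45·0.6583 / (0.45·0.6583 + 0.4·0.3417) ≈ 0.6843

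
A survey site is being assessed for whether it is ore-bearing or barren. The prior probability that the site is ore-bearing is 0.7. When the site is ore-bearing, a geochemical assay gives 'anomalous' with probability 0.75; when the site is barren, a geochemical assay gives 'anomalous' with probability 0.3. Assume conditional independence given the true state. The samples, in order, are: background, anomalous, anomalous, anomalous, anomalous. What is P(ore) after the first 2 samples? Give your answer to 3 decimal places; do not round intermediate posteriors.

0.676

After 'background': P(ore) = 0.25·0.7000 / (0.25·0.7000 + 0.7·0.3000) ≈ 0.4545
After 'anomalous': P(ore) = 0.75·0.4545 / (0.75·0.4545 + 0.3·0.5455) ≈ 0.6757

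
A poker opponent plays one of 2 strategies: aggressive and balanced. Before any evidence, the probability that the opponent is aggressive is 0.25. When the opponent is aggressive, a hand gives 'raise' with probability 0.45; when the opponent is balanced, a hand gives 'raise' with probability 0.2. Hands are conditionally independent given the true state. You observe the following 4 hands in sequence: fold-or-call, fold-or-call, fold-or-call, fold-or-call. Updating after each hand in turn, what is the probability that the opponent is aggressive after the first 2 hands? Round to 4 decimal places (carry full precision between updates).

0.1361

Each posterior becomes the prior for the next update.
After 'fold-or-call': P(aggressive) = 0.55·0.2500 / (0.55·0.2500 + 0.8·0.7500) ≈ 0.1864
After 'fold-or-call': P(aggressive) = 0.55·0.1864 / (0.55·0.1864 + 0.8·0.8136) ≈ 0.1361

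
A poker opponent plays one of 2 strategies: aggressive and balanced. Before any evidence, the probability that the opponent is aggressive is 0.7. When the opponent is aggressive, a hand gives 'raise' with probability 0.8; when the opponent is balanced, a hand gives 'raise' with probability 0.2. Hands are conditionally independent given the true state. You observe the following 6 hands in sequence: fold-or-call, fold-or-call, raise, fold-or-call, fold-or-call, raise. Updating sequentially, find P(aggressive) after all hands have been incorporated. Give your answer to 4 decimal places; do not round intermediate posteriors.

0.1273

After 'fold-or-call': P(aggressive) = 0.2·0.7000 / (0.2·0.7000 + 0.8·0.3000) ≈ 0.3684
After 'fold-or-call': P(aggressive) = 0.2·0.3684 / (0.2·0.3684 + 0.8·0.6316) ≈ 0.1273
After 'raise': P(aggressive) = 0.8·0.1273 / (0.8·0.1273 + 0.2·0.8727) ≈ 0.3684
After 'fold-or-call': P(aggressive) = 0.2·0.3684 / (0.2·0.3684 + 0.8·0.6316) ≈ 0.1273
After 'fold-or-call': P(aggressive) = 0.2·0.1273 / (0.2·0.1273 + 0.8·0.8727) ≈ 0.0352
After 'raise': P(aggressive) = 0.8·0.0352 / (0.8·0.0352 + 0.2·0.9648) ≈ 0.1273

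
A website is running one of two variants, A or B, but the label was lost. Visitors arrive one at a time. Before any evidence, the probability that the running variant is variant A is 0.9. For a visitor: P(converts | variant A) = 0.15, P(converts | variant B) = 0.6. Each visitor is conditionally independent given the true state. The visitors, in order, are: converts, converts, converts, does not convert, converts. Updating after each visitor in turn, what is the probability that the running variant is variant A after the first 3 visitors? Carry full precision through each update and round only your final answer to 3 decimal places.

0.123

After 'converts': P(A) = 0.15·0.9000 / (0.15·0.9000 + 0.6·0.1000) ≈ 0.6923
After 'converts': P(A) = 0.15·0.6923 / (0.15·0.6923 + 0.6·0.3077) ≈ 0.3600
After 'converts': P(A) = 0.15·0.3600 / (0.15·0.3600 + 0.6·0.6400) ≈ 0.1233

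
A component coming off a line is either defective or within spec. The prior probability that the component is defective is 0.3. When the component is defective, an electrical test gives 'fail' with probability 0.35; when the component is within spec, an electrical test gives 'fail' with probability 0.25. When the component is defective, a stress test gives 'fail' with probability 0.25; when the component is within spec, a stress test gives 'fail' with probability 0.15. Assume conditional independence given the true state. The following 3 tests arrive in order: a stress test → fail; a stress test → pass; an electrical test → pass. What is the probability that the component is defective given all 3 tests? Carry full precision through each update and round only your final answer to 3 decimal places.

0.353

After a stress test='fail': P(defective) = 0.25·0.3000 / (0.25·0.3000 + 0.15·0.7000) ≈ 0.4167
After a stress test='pass': P(defective) = 0.75·0.4167 / (0.75·0.4167 + 0.85·0.5833) ≈ 0.3866
After an electrical test='pass': P(defective) = 0.65·0.3866 / (0.65·0.3866 + 0.75·0.6134) ≈ 0.3533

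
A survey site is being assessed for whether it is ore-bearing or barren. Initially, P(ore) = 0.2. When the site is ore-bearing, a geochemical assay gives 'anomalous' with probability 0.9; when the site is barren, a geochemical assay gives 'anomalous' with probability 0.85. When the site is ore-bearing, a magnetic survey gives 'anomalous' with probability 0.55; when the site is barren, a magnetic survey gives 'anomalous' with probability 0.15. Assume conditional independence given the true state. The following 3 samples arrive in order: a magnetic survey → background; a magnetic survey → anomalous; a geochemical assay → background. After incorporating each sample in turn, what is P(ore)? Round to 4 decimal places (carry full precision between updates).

0.2444

After a magnetic survey='background': P(ore) = 0.45·0.2000 / (0.45·0.2000 + 0.85·0.8000) ≈ 0.1169
After a magnetic survey='anomalous': P(ore) = 0.55·0.1169 / (0.55·0.1169 + 0.15·0.8831) ≈ 0.3267
After a geochemical assay='background': P(ore) = 0.1·0.3267 / (0.1·0.3267 + 0.15·0.6733) ≈ 0.2444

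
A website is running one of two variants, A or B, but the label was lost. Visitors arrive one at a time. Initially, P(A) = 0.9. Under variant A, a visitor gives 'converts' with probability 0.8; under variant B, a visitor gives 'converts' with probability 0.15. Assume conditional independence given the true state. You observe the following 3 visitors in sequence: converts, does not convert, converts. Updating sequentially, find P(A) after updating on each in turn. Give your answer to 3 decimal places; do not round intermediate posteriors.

0.984

After 'converts': P(A) = 0.8·0.9000 / (0.8·0.9000 + 0.15·0.1000) ≈ 0.9796
After 'does not convert': P(A) = 0.2·0.9796 / (0.2·0.9796 + 0.85·0.0204) ≈ 0.9187
After 'converts': P(A) = 0.8·0.9187 / (0.8·0.9187 + 0.15·0.0813) ≈ 0.9837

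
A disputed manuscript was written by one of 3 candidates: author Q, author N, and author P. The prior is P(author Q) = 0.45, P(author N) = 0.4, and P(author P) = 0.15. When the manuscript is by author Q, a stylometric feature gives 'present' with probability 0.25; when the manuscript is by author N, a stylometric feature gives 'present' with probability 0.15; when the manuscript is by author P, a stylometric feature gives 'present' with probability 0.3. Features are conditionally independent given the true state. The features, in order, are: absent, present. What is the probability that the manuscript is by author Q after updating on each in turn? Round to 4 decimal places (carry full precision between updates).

0.5056

Each posterior becomes the prior for the next update.
After 'absent': normaliser = 0.75·0.4500 + 0.85·0.4000 + 0.7·0.1500; P(author Q) ≈ 0.4313, P(author N) ≈ 0.4345, P(author P) ≈ 0.1342
After 'present': normaliser = 0.25·0.4313 + 0.15·0.4345 + 0.3·0.1342; P(author Q) ≈ 0.5056, P(author N) ≈ 0.3056, P(author P) ≈ 0.1888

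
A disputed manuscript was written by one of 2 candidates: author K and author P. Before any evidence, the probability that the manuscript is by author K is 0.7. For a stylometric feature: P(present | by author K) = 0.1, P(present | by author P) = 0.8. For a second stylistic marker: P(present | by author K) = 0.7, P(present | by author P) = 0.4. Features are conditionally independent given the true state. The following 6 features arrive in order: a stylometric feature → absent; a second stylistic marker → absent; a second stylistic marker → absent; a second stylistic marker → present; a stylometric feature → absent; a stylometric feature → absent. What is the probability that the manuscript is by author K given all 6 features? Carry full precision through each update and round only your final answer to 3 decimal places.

After a stylometric feature='absent': P(author K) = 0.9·0.7000 / (0.9·0.7000 + 0.2·0.3000) ≈ 0.9130
After a second stylistic marker='absent': P(author K) = 0.3·0.9130 / (0.3·0.9130 + 0.6·0.0870) ≈ 0.8400
After a second stylistic marker='absent': P(author K) = 0.3·0.8400 / (0.3·0.8400 + 0.6·0.1600) ≈ 0.7241
After a second stylistic marker='present': P(author K) = 0.7·0.7241 / (0.7·0.7241 + 0.4·0.2759) ≈ 0.8212
After a stylometric feature='absent': P(author K) = 0.9·0.8212 / (0.9·0.8212 + 0.2·0.1788) ≈ 0.9539
After a stylometric feature='absent': P(author K) = 0.9·0.9539 / (0.9·0.9539 + 0.2·0.0461) ≈ 0.9894

0.989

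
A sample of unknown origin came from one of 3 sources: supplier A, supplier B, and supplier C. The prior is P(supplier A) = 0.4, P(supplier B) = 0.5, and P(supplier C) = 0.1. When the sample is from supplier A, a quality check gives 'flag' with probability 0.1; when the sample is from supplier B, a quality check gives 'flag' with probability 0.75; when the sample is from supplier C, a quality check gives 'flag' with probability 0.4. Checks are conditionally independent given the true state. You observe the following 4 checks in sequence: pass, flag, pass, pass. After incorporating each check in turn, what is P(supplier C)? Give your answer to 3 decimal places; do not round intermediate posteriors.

After 'pass': normaliser = 0.9·0.4000 + 0.25·0.5000 + 0.6·0.1000; P(supplier A) ≈ 0.6606, P(supplier B) ≈ 0.2294, P(supplier C) ≈ 0.1101
After 'flag': normaliser = 0.1·0.6606 + 0.75·0.2294 + 0.4·0.1101; P(supplier A) ≈ 0.2341, P(supplier B) ≈ 0.6098, P(supplier C) ≈ 0.1561
After 'pass': normaliser = 0.9·0.2341 + 0.25·0.6098 + 0.6·0.1561; P(supplier A) ≈ 0.4613, P(supplier B) ≈ 0.3337, P(supplier C) ≈ 0.2050
After 'pass': normaliser = 0.9·0.4613 + 0.25·0.3337 + 0.6·0.2050; P(supplier A) ≈ 0.6679, P(supplier B) ≈ 0.1342, P(supplier C) ≈ 0.1979

0.198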